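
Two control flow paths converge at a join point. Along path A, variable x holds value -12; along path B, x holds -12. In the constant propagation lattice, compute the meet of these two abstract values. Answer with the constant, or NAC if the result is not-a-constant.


Meet operation: if both paths give the same constant, result is that constant; if they differ, result is NAC (not-a-constant).
Path A: -12, Path B: -12 -> equal
Result: constant -> -12

-12


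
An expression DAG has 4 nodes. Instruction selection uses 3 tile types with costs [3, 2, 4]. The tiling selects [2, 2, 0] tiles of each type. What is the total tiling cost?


Total cost = sum(count_i * cost_i)
= 2*3 + 2*2 + 0*4
= 10

10


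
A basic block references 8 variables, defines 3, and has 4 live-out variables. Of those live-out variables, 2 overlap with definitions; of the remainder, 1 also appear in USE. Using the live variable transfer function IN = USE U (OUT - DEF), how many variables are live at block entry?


OUT - DEF: 4 - 2 = 2
|IN| = |USE| + |OUT - DEF| - |USE ∩ (OUT - DEF)| = 8 + 2 - 1 = 9

9


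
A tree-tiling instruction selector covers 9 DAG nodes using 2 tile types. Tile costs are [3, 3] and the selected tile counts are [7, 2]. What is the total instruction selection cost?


Total cost = sum(count_i * cost_i)
= 7*3 + 2*3
= 27

27


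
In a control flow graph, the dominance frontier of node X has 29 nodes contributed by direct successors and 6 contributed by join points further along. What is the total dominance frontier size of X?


DF(X) = direct successor contributions + join point contributions
= 29 + 6 = 35

35


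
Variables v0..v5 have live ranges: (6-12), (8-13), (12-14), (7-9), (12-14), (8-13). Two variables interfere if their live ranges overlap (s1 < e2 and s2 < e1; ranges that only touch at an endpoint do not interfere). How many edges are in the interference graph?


Check all pairs for overlapping intervals.
Two intervals (s1,e1) and (s2,e2) overlap if s1 < e2 and s2 < e1.
v0 (6-12) vs v1..v5: overlaps v1, v3, v5 -> 3
v1 (8-13) vs v2..v5: overlaps v2, v3, v4, v5 -> 4
v2 (12-14) vs v3..v5: overlaps v4, v5 -> 2
v3 (7-9) vs v4..v5: overlaps v5 -> 1
v4 (12-14) vs v5: overlaps v5 -> 1
Total overlapping pairs = 3 + 4 + 2 + 1 + 1 = 11

11


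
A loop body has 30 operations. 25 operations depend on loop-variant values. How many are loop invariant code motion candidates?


Invariant candidates = total - loop-dependent
= 30 - 25 = 5

5


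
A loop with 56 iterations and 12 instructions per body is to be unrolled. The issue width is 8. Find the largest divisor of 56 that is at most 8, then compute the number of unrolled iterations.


Largest divisor of 56 <= 8 is 8
New iterations = 56 / 8 = 7

7


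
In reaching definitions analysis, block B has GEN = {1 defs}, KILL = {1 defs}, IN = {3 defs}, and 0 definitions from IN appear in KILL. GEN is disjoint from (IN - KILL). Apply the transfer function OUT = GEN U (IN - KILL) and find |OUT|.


IN - KILL: 3 - 0 = 3 surviving definitions
OUT = GEN + surviving = 1 + 3 = 4

4


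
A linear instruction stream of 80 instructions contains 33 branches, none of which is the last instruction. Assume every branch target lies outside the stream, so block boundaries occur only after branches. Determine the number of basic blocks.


With no in-sequence branch targets, the leaders are the first instruction plus the instruction after each branch.
Number of basic blocks = branches + 1
= 33 + 1 = 34

34


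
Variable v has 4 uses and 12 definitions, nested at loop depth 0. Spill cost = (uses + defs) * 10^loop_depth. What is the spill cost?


uses + defs = 4 + 12 = 16
10^0 = 1
Spill cost = 16 * 1 = 16

16


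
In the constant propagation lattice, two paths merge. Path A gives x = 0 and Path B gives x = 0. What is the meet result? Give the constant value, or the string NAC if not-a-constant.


Meet operation: if both paths give the same constant, result is that constant; if they differ, result is NAC (not-a-constant).
Path A: 0, Path B: 0 -> equal
Result: constant -> 0

0


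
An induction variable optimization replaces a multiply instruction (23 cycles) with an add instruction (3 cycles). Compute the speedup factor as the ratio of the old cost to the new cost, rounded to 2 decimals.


Ratio = mult_cost / add_cost = 23 / 3 = 7.67

7.67


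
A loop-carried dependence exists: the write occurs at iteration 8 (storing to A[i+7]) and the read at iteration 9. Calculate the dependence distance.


Distance = read iteration - write iteration
= 9 - 8 = 1

1


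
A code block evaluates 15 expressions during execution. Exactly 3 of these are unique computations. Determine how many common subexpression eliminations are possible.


CSE count = total expressions - unique expressions
= 15 - 3 = 12

12


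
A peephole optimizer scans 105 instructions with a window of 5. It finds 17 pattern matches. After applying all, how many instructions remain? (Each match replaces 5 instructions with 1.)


Each match removes 4 instructions.
Total removed = 17 * 4 = 68
Remaining = 105 - 68 = 37

37


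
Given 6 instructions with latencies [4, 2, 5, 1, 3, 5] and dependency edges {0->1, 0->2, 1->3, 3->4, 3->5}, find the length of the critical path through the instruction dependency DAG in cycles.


Compute longest path through dependency graph: dist(Ik) = max over predecessors of dist + latency(Ik).
dist(I0) = latency 4 = 4
dist(I1) = dist(I0) + 2 = 4 + 2 = 6
dist(I2) = dist(I0) + 5 = 4 + 5 = 9
dist(I3) = dist(I1) + 1 = 6 + 1 = 7
dist(I4) = dist(I3) + 3 = 7 + 3 = 10
dist(I5) = dist(I3) + 5 = 7 + 5 = 12
Critical path = max dist = 12

12


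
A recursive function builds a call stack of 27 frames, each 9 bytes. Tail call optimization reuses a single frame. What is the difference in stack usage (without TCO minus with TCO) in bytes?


Without TCO: 27 * 9 = 243 bytes
With TCO: reuse 1 frame = 9 bytes
Savings = 243 - 9 = 234

234


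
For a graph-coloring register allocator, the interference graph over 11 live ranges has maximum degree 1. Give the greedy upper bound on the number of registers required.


Greedy coloring never needs more than (max_degree + 1) colors: when coloring a vertex, at most max_degree neighbors are already colored.
Upper bound = 1 + 1 = 2

2


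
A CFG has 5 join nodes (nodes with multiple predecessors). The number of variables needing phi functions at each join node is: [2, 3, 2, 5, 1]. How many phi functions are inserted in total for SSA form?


Total phi functions = sum of phi functions at each join node
= 2 + 3 + 2 + 5 + 1 = 13

13


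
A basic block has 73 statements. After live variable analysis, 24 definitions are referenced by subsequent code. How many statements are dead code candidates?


Dead code = total statements - live definitions
= 73 - 24 = 49

49


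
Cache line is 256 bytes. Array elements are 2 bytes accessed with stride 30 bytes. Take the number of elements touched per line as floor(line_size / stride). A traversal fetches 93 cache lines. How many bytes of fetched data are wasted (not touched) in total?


Elements per line = floor(256 / 30) = 8
Bytes used per line = 8 * 2 = 16
Wasted per line = 256 - 16 = 240
Total wasted = 240 * 93 = 22320

22320


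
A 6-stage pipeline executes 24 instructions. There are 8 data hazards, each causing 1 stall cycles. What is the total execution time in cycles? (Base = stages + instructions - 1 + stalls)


Base cycles = 6 + 24 - 1 = 29
Total stalls = 8 * 1 = 8
Total = 29 + 8 = 37

37


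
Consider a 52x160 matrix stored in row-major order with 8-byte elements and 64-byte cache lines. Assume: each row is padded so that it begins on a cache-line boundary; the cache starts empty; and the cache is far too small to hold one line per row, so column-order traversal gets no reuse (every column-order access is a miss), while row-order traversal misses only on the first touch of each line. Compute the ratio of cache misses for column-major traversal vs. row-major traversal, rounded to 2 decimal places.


Each row occupies 160 * 8 = 1280 bytes and starts on a line boundary, so it spans ceil(1280 / 64) = 20 cache lines.
Row-major traversal misses (one per line touched): 52 * ceil(160 * 8 / 64) = 1040
Column-major traversal misses (no reuse, every access misses): 52 * 160 = 8320
Ratio = 8320 / 1040 = 8.0

8.0


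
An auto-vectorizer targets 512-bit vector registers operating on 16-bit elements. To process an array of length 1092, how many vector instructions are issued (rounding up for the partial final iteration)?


Width = 512 / 16 = 32 elements per vector op
Iterations = ceil(1092 / 32) = 35

35


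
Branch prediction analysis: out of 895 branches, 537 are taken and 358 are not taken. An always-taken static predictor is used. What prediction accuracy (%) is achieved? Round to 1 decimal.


Predictor: always-taken
Correct predictions = 537
Accuracy = 537 / 895 * 100 = 60.0%

60.0


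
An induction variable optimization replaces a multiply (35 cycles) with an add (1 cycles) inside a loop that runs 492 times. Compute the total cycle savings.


Per-iteration saving = 35 - 1 = 34
Total saved = 492 * 34 = 16728

16728


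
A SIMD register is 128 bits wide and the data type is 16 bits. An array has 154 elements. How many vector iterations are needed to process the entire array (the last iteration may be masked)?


Width = 128 / 16 = 8 elements per vector op
Iterations = ceil(154 / 8) = 20

20


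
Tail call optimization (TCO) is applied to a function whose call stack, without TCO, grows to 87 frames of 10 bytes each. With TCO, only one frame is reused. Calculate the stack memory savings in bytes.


Without TCO: 87 * 10 = 870 bytes
With TCO: reuse 1 frame = 10 bytes
Savings = 870 - 10 = 860

860


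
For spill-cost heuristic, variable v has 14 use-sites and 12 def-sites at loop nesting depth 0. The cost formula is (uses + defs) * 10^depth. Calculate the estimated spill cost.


uses + defs = 14 + 12 = 26
10^0 = 1
Spill cost = 26 * 1 = 26

26


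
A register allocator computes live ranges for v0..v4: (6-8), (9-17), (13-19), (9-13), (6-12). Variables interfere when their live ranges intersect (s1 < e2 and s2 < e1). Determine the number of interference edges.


Check all pairs for overlapping intervals.
Two intervals (s1,e1) and (s2,e2) overlap if s1 < e2 and s2 < e1.
v0 (6-8) vs v1..v4: overlaps v4 -> 1
v1 (9-17) vs v2..v4: overlaps v2, v3, v4 -> 3
v2 (13-19) vs v3..v4: overlaps none -> 0
v3 (9-13) vs v4: overlaps v4 -> 1
Total overlapping pairs = 1 + 3 + 0 + 1 = 5

5


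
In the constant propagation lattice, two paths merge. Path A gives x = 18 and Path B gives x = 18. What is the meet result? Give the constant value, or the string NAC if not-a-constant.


Meet operation: if both paths give the same constant, result is that constant; if they differ, result is NAC (not-a-constant).
Path A: 18, Path B: 18 -> equal
Result: constant -> 18

18


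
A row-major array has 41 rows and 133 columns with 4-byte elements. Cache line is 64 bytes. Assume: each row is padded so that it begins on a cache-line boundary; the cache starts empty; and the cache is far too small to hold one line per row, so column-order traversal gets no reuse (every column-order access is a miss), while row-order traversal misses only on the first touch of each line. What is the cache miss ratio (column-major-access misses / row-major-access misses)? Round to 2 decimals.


Each row occupies 133 * 4 = 532 bytes and starts on a line boundary, so it spans ceil(532 / 64) = 9 cache lines.
Row-major traversal misses (one per line touched): 41 * ceil(133 * 4 / 64) = 369
Column-major traversal misses (no reuse, every access misses): 41 * 133 = 5453
Ratio = 5453 / 369 = 14.78

14.78


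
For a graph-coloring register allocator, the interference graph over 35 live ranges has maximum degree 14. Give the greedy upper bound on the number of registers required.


Greedy coloring never needs more than (max_degree + 1) colors: when coloring a vertex, at most max_degree neighbors are already colored.
Upper bound = 14 + 1 = 15

15


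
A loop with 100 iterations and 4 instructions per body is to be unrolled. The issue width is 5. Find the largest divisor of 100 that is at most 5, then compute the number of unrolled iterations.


Largest divisor of 100 <= 5 is 5
New iterations = 100 / 5 = 20

20


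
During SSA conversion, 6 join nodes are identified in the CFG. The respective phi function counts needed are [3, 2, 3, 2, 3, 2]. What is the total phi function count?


Total phi functions = sum of phi functions at each join node
= 3 + 2 + 3 + 2 + 3 + 2 = 15

15


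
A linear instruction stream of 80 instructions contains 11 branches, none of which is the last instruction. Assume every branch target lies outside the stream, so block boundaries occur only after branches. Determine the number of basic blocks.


With no in-sequence branch targets, the leaders are the first instruction plus the instruction after each branch.
Number of basic blocks = branches + 1
= 11 + 1 = 12

12


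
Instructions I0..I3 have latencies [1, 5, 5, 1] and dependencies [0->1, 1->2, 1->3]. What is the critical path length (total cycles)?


Compute longest path through dependency graph: dist(Ik) = max over predecessors of dist + latency(Ik).
dist(I0) = latency 1 = 1
dist(I1) = dist(I0) + 5 = 1 + 5 = 6
dist(I2) = dist(I1) + 5 = 6 + 5 = 11
dist(I3) = dist(I1) + 1 = 6 + 1 = 7
Critical path = max dist = 11

11


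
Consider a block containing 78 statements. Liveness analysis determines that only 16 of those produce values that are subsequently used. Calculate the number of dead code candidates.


Dead code = total statements - live definitions
= 78 - 16 = 62

62


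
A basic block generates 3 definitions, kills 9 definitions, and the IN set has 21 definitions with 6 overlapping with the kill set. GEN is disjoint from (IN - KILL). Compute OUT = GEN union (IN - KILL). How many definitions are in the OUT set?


IN - KILL: 21 - 6 = 15 surviving definitions
OUT = GEN + surviving = 3 + 15 = 18

18


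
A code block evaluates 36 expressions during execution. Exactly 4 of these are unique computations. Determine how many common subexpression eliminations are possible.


CSE count = total expressions - unique expressions
= 36 - 4 = 32

32


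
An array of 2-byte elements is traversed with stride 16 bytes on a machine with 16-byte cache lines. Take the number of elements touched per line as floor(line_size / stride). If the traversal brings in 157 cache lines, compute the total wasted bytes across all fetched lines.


Elements per line = floor(16 / 16) = 1
Bytes used per line = 1 * 2 = 2
Wasted per line = 16 - 2 = 14
Total wasted = 14 * 157 = 2198

2198


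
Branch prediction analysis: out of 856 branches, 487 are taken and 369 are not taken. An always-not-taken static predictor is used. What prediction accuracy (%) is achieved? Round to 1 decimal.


Predictor: always-not-taken
Correct predictions = 369
Accuracy = 369 / 856 * 100 = 43.1%

43.1


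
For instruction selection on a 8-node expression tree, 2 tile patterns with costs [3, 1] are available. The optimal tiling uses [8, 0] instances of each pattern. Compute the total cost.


Total cost = sum(count_i * cost_i)
= 8*3 + 0*1
= 24

24


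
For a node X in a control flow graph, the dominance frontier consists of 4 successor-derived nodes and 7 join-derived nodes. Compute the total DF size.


DF(X) = direct successor contributions + join point contributions
= 4 + 7 = 11

11


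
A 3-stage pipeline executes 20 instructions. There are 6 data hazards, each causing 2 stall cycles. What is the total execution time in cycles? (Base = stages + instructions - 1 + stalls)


Base cycles = 3 + 20 - 1 = 22
Total stalls = 6 * 2 = 12
Total = 22 + 12 = 34

34


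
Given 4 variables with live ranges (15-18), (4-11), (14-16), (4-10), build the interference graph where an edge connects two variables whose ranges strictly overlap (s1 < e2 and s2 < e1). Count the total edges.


Check all pairs for overlapping intervals.
Two intervals (s1,e1) and (s2,e2) overlap if s1 < e2 and s2 < e1.
v0 (15-18) vs v1..v3: overlaps v2 -> 1
v1 (4-11) vs v2..v3: overlaps v3 -> 1
v2 (14-16) vs v3: overlaps none -> 0
Total overlapping pairs = 1 + 1 + 0 = 2

2


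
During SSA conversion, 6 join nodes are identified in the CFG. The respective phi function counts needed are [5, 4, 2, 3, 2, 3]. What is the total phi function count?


Total phi functions = sum of phi functions at each join node
= 5 + 4 + 2 + 3 + 2 + 3 = 19

19


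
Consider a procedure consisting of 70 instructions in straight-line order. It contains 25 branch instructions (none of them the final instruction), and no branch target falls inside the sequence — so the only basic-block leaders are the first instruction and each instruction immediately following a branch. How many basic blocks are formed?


With no in-sequence branch targets, the leaders are the first instruction plus the instruction after each branch.
Number of basic blocks = branches + 1
= 25 + 1 = 26

26


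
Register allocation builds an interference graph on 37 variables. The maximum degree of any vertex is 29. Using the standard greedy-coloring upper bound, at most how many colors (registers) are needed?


Greedy coloring never needs more than (max_degree + 1) colors: when coloring a vertex, at most max_degree neighbors are already colored.
Upper bound = 29 + 1 = 30

30


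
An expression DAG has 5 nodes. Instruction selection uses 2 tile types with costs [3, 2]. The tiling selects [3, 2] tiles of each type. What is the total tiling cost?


Total cost = sum(count_i * cost_i)
= 3*3 + 2*2
= 13

13


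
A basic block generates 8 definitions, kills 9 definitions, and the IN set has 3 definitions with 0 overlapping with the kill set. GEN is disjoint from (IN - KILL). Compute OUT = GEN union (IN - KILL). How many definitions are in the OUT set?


IN - KILL: 3 - 0 = 3 surviving definitions
OUT = GEN + surviving = 8 + 3 = 11

11


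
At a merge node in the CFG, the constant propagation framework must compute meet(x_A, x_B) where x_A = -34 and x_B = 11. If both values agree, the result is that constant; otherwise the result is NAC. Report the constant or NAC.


Meet operation: if both paths give the same constant, result is that constant; if they differ, result is NAC (not-a-constant).
Path A: -34, Path B: 11 -> differ
Result: not-a-constant -> NAC

NAC


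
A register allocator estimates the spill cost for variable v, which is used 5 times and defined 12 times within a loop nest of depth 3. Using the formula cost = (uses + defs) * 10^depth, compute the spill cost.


uses + defs = 5 + 12 = 17
10^3 = 1000
Spill cost = 17 * 1000 = 17000

17000


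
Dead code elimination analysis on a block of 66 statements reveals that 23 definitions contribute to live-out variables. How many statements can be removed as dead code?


Dead code = total statements - live definitions
= 66 - 23 = 43

43


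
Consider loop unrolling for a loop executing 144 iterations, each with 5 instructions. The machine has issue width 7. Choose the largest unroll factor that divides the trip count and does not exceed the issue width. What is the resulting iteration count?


Largest divisor of 144 <= 7 is 6
New iterations = 144 / 6 = 24

24


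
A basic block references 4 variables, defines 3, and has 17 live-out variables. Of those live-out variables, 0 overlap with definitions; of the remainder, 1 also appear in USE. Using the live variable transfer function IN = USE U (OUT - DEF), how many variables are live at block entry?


OUT - DEF: 17 - 0 = 17
|IN| = |USE| + |OUT - DEF| - |USE ∩ (OUT - DEF)| = 4 + 17 - 1 = 20

20


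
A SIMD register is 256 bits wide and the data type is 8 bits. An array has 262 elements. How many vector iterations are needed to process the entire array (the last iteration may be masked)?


Width = 256 / 8 = 32 elements per vector op
Iterations = ceil(262 / 32) = 9

9


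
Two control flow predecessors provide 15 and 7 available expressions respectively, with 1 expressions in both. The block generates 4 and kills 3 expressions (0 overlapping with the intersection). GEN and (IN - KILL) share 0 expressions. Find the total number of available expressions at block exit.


IN = intersection of predecessors = 1
IN - KILL = 1 - 0 = 1
|OUT| = |GEN| + |IN - KILL| - |GEN ∩ (IN - KILL)| = 4 + 1 - 0 = 5

5


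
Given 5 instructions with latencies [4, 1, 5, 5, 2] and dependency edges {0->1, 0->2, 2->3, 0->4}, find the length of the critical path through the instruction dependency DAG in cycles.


Compute longest path through dependency graph: dist(Ik) = max over predecessors of dist + latency(Ik).
dist(I0) = latency 4 = 4
dist(I1) = dist(I0) + 1 = 4 + 1 = 5
dist(I2) = dist(I0) + 5 = 4 + 5 = 9
dist(I3) = dist(I2) + 5 = 9 + 5 = 14
dist(I4) = dist(I0) + 2 = 4 + 2 = 6
Critical path = max dist = 14

14


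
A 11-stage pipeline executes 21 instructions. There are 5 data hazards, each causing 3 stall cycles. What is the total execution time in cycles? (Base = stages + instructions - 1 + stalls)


Base cycles = 11 + 21 - 1 = 31
Total stalls = 5 * 3 = 15
Total = 31 + 15 = 46

46


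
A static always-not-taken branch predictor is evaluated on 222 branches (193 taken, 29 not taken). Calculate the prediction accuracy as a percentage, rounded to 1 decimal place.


Predictor: always-not-taken
Correct predictions = 29
Accuracy = 29 / 222 * 100 = 13.1%

13.1


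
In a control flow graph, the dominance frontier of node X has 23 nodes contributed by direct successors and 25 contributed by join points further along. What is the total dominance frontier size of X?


DF(X) = direct successor contributions + join point contributions
= 23 + 25 = 48

48


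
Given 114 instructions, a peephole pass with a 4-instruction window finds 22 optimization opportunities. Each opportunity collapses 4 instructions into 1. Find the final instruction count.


Each match removes 3 instructions.
Total removed = 22 * 3 = 66
Remaining = 114 - 66 = 48

48


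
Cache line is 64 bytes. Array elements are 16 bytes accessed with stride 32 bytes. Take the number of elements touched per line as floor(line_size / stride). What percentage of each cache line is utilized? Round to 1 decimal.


Elements per cache line = floor(64 / 32) = 2
Bytes used = 2 * 16 = 32
Utilization = 32 / 64 * 100 = 50.0%

50.0


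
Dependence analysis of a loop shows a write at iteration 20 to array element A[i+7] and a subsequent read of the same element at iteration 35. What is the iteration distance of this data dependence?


Distance = read iteration - write iteration
= 35 - 20 = 15

15


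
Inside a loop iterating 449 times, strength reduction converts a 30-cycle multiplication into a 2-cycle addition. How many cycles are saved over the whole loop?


Per-iteration saving = 30 - 2 = 28
Total saved = 449 * 28 = 12572

12572


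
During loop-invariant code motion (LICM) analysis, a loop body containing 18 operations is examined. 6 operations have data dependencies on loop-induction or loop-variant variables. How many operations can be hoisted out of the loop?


Invariant candidates = total - loop-dependent
= 18 - 6 = 12

12


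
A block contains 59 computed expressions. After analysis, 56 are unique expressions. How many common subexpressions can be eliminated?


CSE count = total expressions - unique expressions
= 59 - 56 = 3

3


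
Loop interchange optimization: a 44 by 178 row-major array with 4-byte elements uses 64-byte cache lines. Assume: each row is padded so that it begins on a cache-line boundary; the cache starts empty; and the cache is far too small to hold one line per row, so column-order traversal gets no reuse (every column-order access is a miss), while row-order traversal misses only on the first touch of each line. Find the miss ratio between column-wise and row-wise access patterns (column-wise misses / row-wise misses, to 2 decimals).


Each row occupies 178 * 4 = 712 bytes and starts on a line boundary, so it spans ceil(712 / 64) = 12 cache lines.
Row-major traversal misses (one per line touched): 44 * ceil(178 * 4 / 64) = 528
Column-major traversal misses (no reuse, every access misses): 44 * 178 = 7832
Ratio = 7832 / 528 = 14.83

14.83


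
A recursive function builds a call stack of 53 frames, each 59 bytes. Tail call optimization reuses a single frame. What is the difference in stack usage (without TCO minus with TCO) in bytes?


Without TCO: 53 * 59 = 3127 bytes
With TCO: reuse 1 frame = 59 bytes
Savings = 3127 - 59 = 3068

3068


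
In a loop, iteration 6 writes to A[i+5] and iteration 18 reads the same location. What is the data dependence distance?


Distance = read iteration - write iteration
= 18 - 6 = 12

12


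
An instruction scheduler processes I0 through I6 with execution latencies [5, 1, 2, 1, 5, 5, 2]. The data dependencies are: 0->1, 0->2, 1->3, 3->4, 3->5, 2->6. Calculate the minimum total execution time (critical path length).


Compute longest path through dependency graph: dist(Ik) = max over predecessors of dist + latency(Ik).
dist(I0) = latency 5 = 5
dist(I1) = dist(I0) + 1 = 5 + 1 = 6
dist(I2) = dist(I0) + 2 = 5 + 2 = 7
dist(I3) = dist(I1) + 1 = 6 + 1 = 7
dist(I4) = dist(I3) + 5 = 7 + 5 = 12
dist(I5) = dist(I3) + 5 = 7 + 5 = 12
dist(I6) = dist(I2) + 2 = 7 + 2 = 9
Critical path = max dist = 12

12


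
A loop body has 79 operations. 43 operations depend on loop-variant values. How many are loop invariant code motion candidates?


Invariant candidates = total - loop-dependent
= 79 - 43 = 36

36


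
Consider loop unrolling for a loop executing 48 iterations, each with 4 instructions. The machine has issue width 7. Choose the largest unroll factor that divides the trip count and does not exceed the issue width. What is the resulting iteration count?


Largest divisor of 48 <= 7 is 6
New iterations = 48 / 6 = 8

8


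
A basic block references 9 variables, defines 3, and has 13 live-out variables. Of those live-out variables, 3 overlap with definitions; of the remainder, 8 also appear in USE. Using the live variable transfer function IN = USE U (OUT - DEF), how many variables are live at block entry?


OUT - DEF: 13 - 3 = 10
|IN| = |USE| + |OUT - DEF| - |USE ∩ (OUT - DEF)| = 9 + 10 - 8 = 11

11


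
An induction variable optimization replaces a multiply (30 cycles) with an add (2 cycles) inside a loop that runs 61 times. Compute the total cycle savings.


Per-iteration saving = 30 - 2 = 28
Total saved = 61 * 28 = 1708

1708


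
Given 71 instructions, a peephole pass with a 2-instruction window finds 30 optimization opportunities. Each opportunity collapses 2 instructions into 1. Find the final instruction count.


Each match removes 1 instructions.
Total removed = 30 * 1 = 30
Remaining = 71 - 30 = 41

41


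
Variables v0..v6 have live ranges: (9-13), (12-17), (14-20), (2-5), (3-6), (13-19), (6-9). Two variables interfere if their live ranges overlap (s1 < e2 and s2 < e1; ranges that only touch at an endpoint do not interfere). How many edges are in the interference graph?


Check all pairs for overlapping intervals.
Two intervals (s1,e1) and (s2,e2) overlap if s1 < e2 and s2 < e1.
v0 (9-13) vs v1..v6: overlaps v1 -> 1
v1 (12-17) vs v2..v6: overlaps v2, v5 -> 2
v2 (14-20) vs v3..v6: overlaps v5 -> 1
v3 (2-5) vs v4..v6: overlaps v4 -> 1
v4 (3-6) vs v5..v6: overlaps none -> 0
v5 (13-19) vs v6: overlaps none -> 0
Total overlapping pairs = 1 + 2 + 1 + 1 + 0 + 0 = 5

5


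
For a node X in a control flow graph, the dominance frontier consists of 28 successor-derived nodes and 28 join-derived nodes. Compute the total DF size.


DF(X) = direct successor contributions + join point contributions
= 28 + 28 = 56

56


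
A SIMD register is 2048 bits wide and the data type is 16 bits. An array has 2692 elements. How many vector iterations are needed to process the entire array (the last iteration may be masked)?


Width = 2048 / 16 = 128 elements per vector op
Iterations = ceil(2692 / 128) = 22

22


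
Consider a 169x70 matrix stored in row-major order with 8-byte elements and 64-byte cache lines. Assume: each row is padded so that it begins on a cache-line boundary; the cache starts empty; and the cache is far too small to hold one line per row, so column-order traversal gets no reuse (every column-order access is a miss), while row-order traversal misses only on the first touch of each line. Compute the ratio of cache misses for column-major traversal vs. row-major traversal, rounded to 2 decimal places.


Each row occupies 70 * 8 = 560 bytes and starts on a line boundary, so it spans ceil(560 / 64) = 9 cache lines.
Row-major traversal misses (one per line touched): 169 * ceil(70 * 8 / 64) = 1521
Column-major traversal misses (no reuse, every access misses): 169 * 70 = 11830
Ratio = 11830 / 1521 = 7.78

7.78


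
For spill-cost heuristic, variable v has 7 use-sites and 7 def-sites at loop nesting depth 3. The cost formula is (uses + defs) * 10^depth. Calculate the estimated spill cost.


uses + defs = 7 + 7 = 14
10^3 = 1000
Spill cost = 14 * 1000 = 14000

14000


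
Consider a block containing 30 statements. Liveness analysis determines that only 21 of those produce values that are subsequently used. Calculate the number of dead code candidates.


Dead code = total statements - live definitions
= 30 - 21 = 9

9


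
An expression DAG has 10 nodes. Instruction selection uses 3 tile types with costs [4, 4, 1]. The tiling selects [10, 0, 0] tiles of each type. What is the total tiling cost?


Total cost = sum(count_i * cost_i)
= 10*4 + 0*4 + 0*1
= 40

40


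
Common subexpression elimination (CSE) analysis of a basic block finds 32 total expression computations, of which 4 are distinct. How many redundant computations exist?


CSE count = total expressions - unique expressions
= 32 - 4 = 28

28


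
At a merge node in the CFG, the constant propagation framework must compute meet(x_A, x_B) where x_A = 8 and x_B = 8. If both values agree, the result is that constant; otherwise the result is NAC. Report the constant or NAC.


Meet operation: if both paths give the same constant, result is that constant; if they differ, result is NAC (not-a-constant).
Path A: 8, Path B: 8 -> equal
Result: constant -> 8

8


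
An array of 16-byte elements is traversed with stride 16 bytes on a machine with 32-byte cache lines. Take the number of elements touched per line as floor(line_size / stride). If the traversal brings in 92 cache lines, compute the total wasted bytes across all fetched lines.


Elements per line = floor(32 / 16) = 2
Bytes used per line = 2 * 16 = 32
Wasted per line = 32 - 32 = 0
Total wasted = 0 * 92 = 0

0


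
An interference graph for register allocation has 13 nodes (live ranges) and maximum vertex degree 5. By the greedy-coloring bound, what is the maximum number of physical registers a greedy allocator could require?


Greedy coloring never needs more than (max_degree + 1) colors: when coloring a vertex, at most max_degree neighbors are already colored.
Upper bound = 5 + 1 = 6

6


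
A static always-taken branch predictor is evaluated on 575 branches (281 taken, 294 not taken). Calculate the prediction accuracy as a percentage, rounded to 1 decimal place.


Predictor: always-taken
Correct predictions = 281
Accuracy = 281 / 575 * 100 = 48.9%

48.9


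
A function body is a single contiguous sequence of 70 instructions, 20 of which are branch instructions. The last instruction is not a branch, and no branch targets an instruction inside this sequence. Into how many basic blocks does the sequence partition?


With no in-sequence branch targets, the leaders are the first instruction plus the instruction after each branch.
Number of basic blocks = branches + 1
= 20 + 1 = 21

21


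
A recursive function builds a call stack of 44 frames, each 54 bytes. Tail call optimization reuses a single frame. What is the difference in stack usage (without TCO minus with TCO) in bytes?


Without TCO: 44 * 54 = 2376 bytes
With TCO: reuse 1 frame = 54 bytes
Savings = 2376 - 54 = 2322

2322


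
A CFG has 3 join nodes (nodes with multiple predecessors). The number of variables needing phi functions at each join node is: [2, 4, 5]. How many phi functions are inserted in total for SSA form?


Total phi functions = sum of phi functions at each join node
= 2 + 4 + 5 = 11

11


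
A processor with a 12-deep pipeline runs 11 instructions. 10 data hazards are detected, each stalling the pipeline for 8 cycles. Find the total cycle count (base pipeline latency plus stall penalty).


Base cycles = 12 + 11 - 1 = 22
Total stalls = 10 * 8 = 80
Total = 22 + 80 = 102

102


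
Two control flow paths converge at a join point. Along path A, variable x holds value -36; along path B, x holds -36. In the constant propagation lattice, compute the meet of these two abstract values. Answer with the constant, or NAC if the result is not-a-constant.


Meet operation: if both paths give the same constant, result is that constant; if they differ, result is NAC (not-a-constant).
Path A: -36, Path B: -36 -> equal
Result: constant -> -36

-36


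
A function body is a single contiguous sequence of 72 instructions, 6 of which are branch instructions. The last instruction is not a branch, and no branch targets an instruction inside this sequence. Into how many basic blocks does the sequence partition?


With no in-sequence branch targets, the leaders are the first instruction plus the instruction after each branch.
Number of basic blocks = branches + 1
= 6 + 1 = 7

7


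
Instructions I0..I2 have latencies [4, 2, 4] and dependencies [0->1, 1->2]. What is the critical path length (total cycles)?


Compute longest path through dependency graph: dist(Ik) = max over predecessors of dist + latency(Ik).
dist(I0) = latency 4 = 4
dist(I1) = dist(I0) + 2 = 4 + 2 = 6
dist(I2) = dist(I1) + 4 = 6 + 4 = 10
Critical path = max dist = 10

10


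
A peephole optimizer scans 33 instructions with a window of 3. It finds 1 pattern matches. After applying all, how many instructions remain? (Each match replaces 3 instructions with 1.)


Each match removes 2 instructions.
Total removed = 1 * 2 = 2
Remaining = 33 - 2 = 31

31


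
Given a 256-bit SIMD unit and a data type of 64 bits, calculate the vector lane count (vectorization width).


Width = SIMD bits / data type bits
= 256 / 64 = 4

4


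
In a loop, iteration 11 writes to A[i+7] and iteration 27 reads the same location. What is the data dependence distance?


Distance = read iteration - write iteration
= 27 - 11 = 16

16


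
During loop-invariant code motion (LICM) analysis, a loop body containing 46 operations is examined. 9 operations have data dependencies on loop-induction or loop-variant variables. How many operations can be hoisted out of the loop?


Invariant candidates = total - loop-dependent
= 46 - 9 = 37

37


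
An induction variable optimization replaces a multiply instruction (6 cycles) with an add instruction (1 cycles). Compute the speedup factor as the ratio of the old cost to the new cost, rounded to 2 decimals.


Ratio = mult_cost / add_cost = 6 / 1 = 6.0

6.0


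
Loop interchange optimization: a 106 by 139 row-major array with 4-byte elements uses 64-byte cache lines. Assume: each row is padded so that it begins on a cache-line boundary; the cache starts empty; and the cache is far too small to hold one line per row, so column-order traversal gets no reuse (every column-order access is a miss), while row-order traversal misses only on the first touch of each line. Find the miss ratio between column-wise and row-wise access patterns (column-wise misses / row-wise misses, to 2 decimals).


Each row occupies 139 * 4 = 556 bytes and starts on a line boundary, so it spans ceil(556 / 64) = 9 cache lines.
Row-major traversal misses (one per line touched): 106 * ceil(139 * 4 / 64) = 954
Column-major traversal misses (no reuse, every access misses): 106 * 139 = 14734
Ratio = 14734 / 954 = 15.44

15.44


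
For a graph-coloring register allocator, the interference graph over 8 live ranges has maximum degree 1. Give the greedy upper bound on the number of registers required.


Greedy coloring never needs more than (max_degree + 1) colors: when coloring a vertex, at most max_degree neighbors are already colored.
Upper bound = 1 + 1 = 2

2


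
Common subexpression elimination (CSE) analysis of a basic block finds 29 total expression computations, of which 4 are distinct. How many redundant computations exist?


CSE count = total expressions - unique expressions
= 29 - 4 = 25

25


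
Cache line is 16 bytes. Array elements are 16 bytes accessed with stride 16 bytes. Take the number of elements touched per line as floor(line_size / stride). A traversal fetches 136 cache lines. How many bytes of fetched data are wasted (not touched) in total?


Elements per line = floor(16 / 16) = 1
Bytes used per line = 1 * 16 = 16
Wasted per line = 16 - 16 = 0
Total wasted = 0 * 136 = 0

0


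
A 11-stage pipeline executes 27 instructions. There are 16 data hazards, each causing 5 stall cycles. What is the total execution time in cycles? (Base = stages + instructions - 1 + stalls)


Base cycles = 11 + 27 - 1 = 37
Total stalls = 16 * 5 = 80
Total = 37 + 80 = 117

117


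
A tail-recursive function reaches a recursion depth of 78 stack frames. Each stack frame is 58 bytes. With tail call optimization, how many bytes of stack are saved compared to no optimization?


Without TCO: 78 * 58 = 4524 bytes
With TCO: reuse 1 frame = 58 bytes
Savings = 4524 - 58 = 4466

4466


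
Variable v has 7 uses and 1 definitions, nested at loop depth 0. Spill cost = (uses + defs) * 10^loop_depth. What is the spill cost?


uses + defs = 7 + 1 = 8
10^0 = 1
Spill cost = 8 * 1 = 8

8


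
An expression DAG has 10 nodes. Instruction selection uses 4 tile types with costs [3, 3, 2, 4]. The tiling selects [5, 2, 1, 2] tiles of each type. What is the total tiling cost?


Total cost = sum(count_i * cost_i)
= 5*3 + 2*3 + 1*2 + 2*4
= 31

31


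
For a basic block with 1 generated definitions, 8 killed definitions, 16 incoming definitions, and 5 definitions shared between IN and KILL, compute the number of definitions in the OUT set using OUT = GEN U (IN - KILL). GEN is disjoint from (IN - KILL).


IN - KILL: 16 - 5 = 11 surviving definitions
OUT = GEN + surviving = 1 + 11 = 12

12


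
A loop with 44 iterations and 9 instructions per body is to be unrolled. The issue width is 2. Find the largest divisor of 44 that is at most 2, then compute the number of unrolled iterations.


Largest divisor of 44 <= 2 is 2
New iterations = 44 / 2 = 22

22


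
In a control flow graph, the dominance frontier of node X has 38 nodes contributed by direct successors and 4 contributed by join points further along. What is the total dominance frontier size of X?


DF(X) = direct successor contributions + join point contributions
= 38 + 4 = 42

42


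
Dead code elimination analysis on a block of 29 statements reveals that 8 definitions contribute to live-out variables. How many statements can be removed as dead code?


Dead code = total statements - live definitions
= 29 - 8 = 21

21


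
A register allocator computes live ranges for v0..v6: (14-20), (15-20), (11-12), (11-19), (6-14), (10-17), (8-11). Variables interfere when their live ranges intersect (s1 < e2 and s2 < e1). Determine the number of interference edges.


Check all pairs for overlapping intervals.
Two intervals (s1,e1) and (s2,e2) overlap if s1 < e2 and s2 < e1.
v0 (14-20) vs v1..v6: overlaps v1, v3, v5 -> 3
v1 (15-20) vs v2..v6: overlaps v3, v5 -> 2
v2 (11-12) vs v3..v6: overlaps v3, v4, v5 -> 3
v3 (11-19) vs v4..v6: overlaps v4, v5 -> 2
v4 (6-14) vs v5..v6: overlaps v5, v6 -> 2
v5 (10-17) vs v6: overlaps v6 -> 1
Total overlapping pairs = 3 + 2 + 3 + 2 + 2 + 1 = 13

13
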